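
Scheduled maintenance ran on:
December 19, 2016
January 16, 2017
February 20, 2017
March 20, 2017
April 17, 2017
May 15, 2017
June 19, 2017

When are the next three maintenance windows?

Gaps: 28, 35, 28, 28, 28, 35 days — a mix of 28 and 35. Every date is a Monday.
Each is the 3rd Monday of its month.
3rd Monday of July 2017: July 17, 2017.
August 2017 — 3rd Monday is August 21, 2017.
3rd Monday of September 2017: September 18, 2017.

July 17, 2017; August 21, 2017; September 18, 2017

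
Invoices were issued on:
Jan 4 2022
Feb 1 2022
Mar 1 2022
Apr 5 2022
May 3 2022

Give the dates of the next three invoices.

Jun 7 2022, Jul 5 2022, Aug 2 2022

These are Tuesdays at 28- or 35-day spacing (28, 28, 35, 28).
The pattern: 1st Tuesday of the month.
1st Tuesday of June 2022: Jun 7 2022.
1st Tuesday of July 2022: Jul 5 2022.
August 2022 — 1st Tuesday is Aug 2 2022.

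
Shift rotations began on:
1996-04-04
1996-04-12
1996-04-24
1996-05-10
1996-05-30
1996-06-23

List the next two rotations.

1996-07-21, 1996-08-22

Gaps: 8, 12, 16, 20, 24 days — each gap is 4 larger than the previous one.
Next gap: 28 days. 1996-06-23 + 28 days = 1996-07-21.
Next gap: 32 days. 1996-07-21 + 32 days = 1996-08-22.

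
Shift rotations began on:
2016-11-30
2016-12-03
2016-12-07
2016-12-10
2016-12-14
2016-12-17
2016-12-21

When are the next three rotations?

2016-12-24, 2016-12-28, 2016-12-31

The gap pattern 3, 4, 3, 4, 3, 4 repeats every 2 events.
These are the Wednesdays and Saturdays of each week.
Next Saturday: 2016-12-24.
Next Wednesday: 2016-12-28.
Next Saturday: 2016-12-31.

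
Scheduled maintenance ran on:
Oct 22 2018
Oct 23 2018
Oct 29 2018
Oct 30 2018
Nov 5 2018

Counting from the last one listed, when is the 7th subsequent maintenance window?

Nov 27 2018

Every event lands on a Monday or Tuesday (gaps cycle 1, 6, 1, 6).
So the schedule is: every Monday and Tuesday.
Next Tuesday: Nov 6 2018.
The following Monday is Nov 12 2018.
The following Tuesday is Nov 13 2018.
Next Monday: Nov 19 2018.
Next Tuesday: Nov 20 2018.
The following Monday is Nov 26 2018.
The following Tuesday is Nov 27 2018.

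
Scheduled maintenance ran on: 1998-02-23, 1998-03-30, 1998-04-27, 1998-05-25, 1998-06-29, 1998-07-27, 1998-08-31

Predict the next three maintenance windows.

1998-09-28, 1998-10-26, 1998-11-30

All Mondays; the gaps (35, 28, 28, 35, 28, 35) vary with month length.
This is the last Monday of each month.
Last Monday of September 1998: 1998-09-28.
October 1998 ends with Monday 1998-10-26.
Last Monday of November 1998: 1998-11-30.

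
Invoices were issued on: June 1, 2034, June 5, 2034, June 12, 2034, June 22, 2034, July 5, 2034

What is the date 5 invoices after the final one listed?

October 23, 2034

The spacing grows by 3 each time: 4, 7, 10, 13 days.
Next gap: 16 days. July 5, 2034 + 16 days = July 21, 2034.
Next gap: 19 days. July 21, 2034 + 19 days = August 9, 2034.
Next gap: 22 days. August 9, 2034 + 22 days = August 31, 2034.
Next gap: 25 days. August 31, 2034 + 25 days = September 25, 2034.
Next gap: 28 days. September 25, 2034 + 28 days = October 23, 2034.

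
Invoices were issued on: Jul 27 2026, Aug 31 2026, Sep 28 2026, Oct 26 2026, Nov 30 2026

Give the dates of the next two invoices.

These are Mondays with 35, 28, 28, 35-day gaps.
Each is the final Monday of its month — Aug 31 2026 is past the 28th, so '4th Monday' doesn't fit.
Last Monday of December 2026: Dec 28 2026.
Last Monday of January 2027: Jan 25 2027.

Dec 28 2026, Jan 25 2027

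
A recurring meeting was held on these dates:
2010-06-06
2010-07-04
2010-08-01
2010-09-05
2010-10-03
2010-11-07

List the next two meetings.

Gaps: 28, 28, 35, 28, 35 days — a mix of 28 and 35. Every date is a Sunday.
Each is the 1st Sunday of its month.
1st Sunday of December 2010: 2010-12-05.
1st Sunday of January 2011: 2011-01-02.

2010-12-05, 2011-01-02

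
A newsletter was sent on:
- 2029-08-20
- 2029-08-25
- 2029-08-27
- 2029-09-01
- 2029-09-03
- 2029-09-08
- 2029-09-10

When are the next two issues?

Every event lands on a Monday or Saturday (gaps cycle 5, 2, 5, 2, 5, 2).
So the schedule is: every Monday and Saturday.
The following Saturday is 2029-09-15.
Next Monday: 2029-09-17.

2029-09-15, 2029-09-17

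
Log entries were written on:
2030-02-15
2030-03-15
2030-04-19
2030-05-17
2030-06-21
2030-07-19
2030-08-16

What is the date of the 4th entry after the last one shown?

2030-12-20

These are Fridays at 28- or 35-day spacing (28, 35, 28, 35, 28, 28).
The pattern: 3rd Friday of the month.
3rd Friday of September 2030: 2030-09-20.
3rd Friday of October 2030: 2030-10-18.
November 2030 — 3rd Friday is 2030-11-15.
3rd Friday of December 2030: 2030-12-20.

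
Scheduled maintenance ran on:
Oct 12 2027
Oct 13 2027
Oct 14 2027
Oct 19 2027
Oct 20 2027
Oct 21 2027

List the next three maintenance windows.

Every event lands on a Tuesday or Wednesday or Thursday (gaps cycle 1, 1, 5, 1, 1).
So the schedule is: every Tuesday, Wednesday and Thursday.
The following Tuesday is Oct 26 2027.
The following Wednesday is Oct 27 2027.
The following Thursday is Oct 28 2027.

Oct 26 2027, Oct 27 2027, Oct 28 2027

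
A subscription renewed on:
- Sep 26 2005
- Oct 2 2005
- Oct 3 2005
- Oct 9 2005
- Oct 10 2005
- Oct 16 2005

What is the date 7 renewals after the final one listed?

Nov 7 2005

The gap pattern 6, 1, 6, 1, 6 repeats every 2 events.
These are the Mondays and Sundays of each week.
The following Monday is Oct 17 2005.
The following Sunday is Oct 23 2005.
Next Monday: Oct 24 2005.
Next Sunday: Oct 30 2005.
Next Monday: Oct 31 2005.
Next Sunday: Nov 6 2005.
The following Monday is Nov 7 2005.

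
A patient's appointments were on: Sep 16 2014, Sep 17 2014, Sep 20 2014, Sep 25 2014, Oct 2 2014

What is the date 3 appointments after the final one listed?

Nov 4 2014

Gaps: 1, 3, 5, 7 days — each gap is 2 larger than the previous one.
Next gap: 9 days. Oct 2 2014 + 9 days = Oct 11 2014.
Next gap: 11 days. Oct 11 2014 + 11 days = Oct 22 2014.
Next gap: 13 days. Oct 22 2014 + 13 days = Nov 4 2014.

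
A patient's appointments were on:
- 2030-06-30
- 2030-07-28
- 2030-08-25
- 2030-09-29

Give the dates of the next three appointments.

All Sundays; the gaps (28, 28, 35) vary with month length.
This is the last Sunday of each month.
Last Sunday of October 2030: 2030-10-27.
Last Sunday of November 2030: 2030-11-24.
Last Sunday of December 2030: 2030-12-29.

2030-10-27, 2030-11-24, 2030-12-29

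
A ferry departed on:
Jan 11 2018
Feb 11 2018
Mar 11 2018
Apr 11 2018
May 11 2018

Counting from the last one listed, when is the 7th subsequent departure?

Dec 11 2018

Each date is the 11th; the gaps (31, 28, 31, 30) track the month lengths.
The rule is the 11th of each month.
June 2018: Jun 11 2018.
July 2018: Jul 11 2018.
August 2018: Aug 11 2018.
Next: September 2018 → Sep 11 2018.
Next: October 2018 → Oct 11 2018.
Next: November 2018 → Nov 11 2018.
December 2018: Dec 11 2018.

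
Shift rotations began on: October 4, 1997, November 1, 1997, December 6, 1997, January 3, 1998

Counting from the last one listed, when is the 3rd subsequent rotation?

All dates are Saturdays, 28, 35, 28 days apart.
Specifically, the 1st Saturday of each month.
1st Saturday of February 1998: February 7, 1998.
March 1998 — 1st Saturday is March 7, 1998.
April 1998 — 1st Saturday is April 4, 1998.

April 4, 1998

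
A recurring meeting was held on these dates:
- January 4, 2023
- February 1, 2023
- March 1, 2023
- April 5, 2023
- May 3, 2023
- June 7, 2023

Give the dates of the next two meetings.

July 5, 2023; August 2, 2023

Gaps: 28, 28, 35, 28, 35 days — a mix of 28 and 35. Every date is a Wednesday.
Each is the 1st Wednesday of its month.
July 2023 — 1st Wednesday is July 5, 2023.
August 2023 — 1st Wednesday is August 2, 2023.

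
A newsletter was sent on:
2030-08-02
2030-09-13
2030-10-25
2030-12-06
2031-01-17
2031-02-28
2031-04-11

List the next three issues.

2031-05-23, 2031-07-04, 2031-08-15

Gaps between consecutive events: 42, 42, 42, 42, 42, 42 days — a constant 42-day interval.
2031-04-11 + 42 days = 2031-05-23.
2031-05-23 + 42 days = 2031-07-04.
2031-07-04 + 42 days = 2031-08-15.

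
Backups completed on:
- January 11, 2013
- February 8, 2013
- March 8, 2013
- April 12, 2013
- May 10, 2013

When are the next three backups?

All dates are Fridays, 28, 28, 35, 28 days apart.
Specifically, the 2nd Friday of each month.
June 2013 — 2nd Friday is June 14, 2013.
2nd Friday of July 2013: July 12, 2013.
2nd Friday of August 2013: August 9, 2013.

June 14, 2013; July 12, 2013; August 9, 2013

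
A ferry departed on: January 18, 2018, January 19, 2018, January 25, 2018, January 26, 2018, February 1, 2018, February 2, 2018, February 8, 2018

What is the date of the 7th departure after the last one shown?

March 2, 2018

Gaps: 1, 6, 1, 6, 1, 6 days — not constant, but cyclic with period 2.
The events fall on every Thursday and Friday.
Next Friday: February 9, 2018.
Next Thursday: February 15, 2018.
The following Friday is February 16, 2018.
The following Thursday is February 22, 2018.
Next Friday: February 23, 2018.
The following Thursday is March 1, 2018.
The following Friday is March 2, 2018.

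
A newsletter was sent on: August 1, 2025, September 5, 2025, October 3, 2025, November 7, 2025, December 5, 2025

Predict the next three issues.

All dates are Fridays, 35, 28, 35, 28 days apart.
Specifically, the 1st Friday of each month.
1st Friday of January 2026: January 2, 2026.
February 2026 — 1st Friday is February 6, 2026.
1st Friday of March 2026: March 6, 2026.

January 2, 2026; February 6, 2026; March 6, 2026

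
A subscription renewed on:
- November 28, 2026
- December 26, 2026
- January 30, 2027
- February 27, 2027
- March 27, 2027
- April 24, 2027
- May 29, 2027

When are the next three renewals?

June 26, 2027; July 31, 2027; August 28, 2027

These are Saturdays with 28, 35, 28, 28, 28, 35-day gaps.
Each is the final Saturday of its month — January 30, 2027 is past the 28th, so '4th Saturday' doesn't fit.
June 2027 ends with Saturday June 26, 2027.
Last Saturday of July 2027: July 31, 2027.
Last Saturday of August 2027: August 28, 2027.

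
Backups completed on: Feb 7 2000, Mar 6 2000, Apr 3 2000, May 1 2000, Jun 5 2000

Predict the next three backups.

Jul 3 2000, Aug 7 2000, Sep 4 2000

These are Mondays at 28- or 35-day spacing (28, 28, 28, 35).
The pattern: 1st Monday of the month.
1st Monday of July 2000: Jul 3 2000.
1st Monday of August 2000: Aug 7 2000.
1st Monday of September 2000: Sep 4 2000.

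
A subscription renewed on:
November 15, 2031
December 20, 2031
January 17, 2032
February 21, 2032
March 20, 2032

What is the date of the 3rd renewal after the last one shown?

These are Saturdays at 28- or 35-day spacing (35, 28, 35, 28).
The pattern: 3rd Saturday of the month.
April 2032 — 3rd Saturday is April 17, 2032.
May 2032 — 3rd Saturday is May 15, 2032.
June 2032 — 3rd Saturday is June 19, 2032.

June 19, 2032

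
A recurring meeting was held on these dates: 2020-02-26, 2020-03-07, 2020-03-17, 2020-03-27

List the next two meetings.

Every event comes 10 days after the last (10, 10, 10).
2020-03-27 + 10 days = 2020-04-06.
2020-04-06 + 10 days = 2020-04-16.

2020-04-06, 2020-04-16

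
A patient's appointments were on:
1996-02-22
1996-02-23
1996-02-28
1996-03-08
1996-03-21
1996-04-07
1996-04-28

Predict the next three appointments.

The spacing grows by 4 each time: 1, 5, 9, 13, 17, 21 days.
Next gap: 25 days. 1996-04-28 + 25 days = 1996-05-23.
Next gap: 29 days. 1996-05-23 + 29 days = 1996-06-21.
Next gap: 33 days. 1996-06-21 + 33 days = 1996-07-24.

1996-05-23, 1996-06-21, 1996-07-24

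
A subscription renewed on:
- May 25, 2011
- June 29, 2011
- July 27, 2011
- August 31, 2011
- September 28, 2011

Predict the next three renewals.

These are Wednesdays with 35, 28, 35, 28-day gaps.
Each is the final Wednesday of its month — June 29, 2011 is past the 28th, so '4th Wednesday' doesn't fit.
Last Wednesday of October 2011: October 26, 2011.
November 2011 ends with Wednesday November 30, 2011.
Last Wednesday of December 2011: December 28, 2011.

October 26, 2011; November 30, 2011; December 28, 2011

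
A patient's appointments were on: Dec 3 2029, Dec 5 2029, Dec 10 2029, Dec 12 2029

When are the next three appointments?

Dec 17 2029, Dec 19 2029, Dec 24 2029

Gaps: 2, 5, 2 days — not constant, but cyclic with period 2.
The events fall on every Monday and Wednesday.
The following Monday is Dec 17 2029.
The following Wednesday is Dec 19 2029.
The following Monday is Dec 24 2029.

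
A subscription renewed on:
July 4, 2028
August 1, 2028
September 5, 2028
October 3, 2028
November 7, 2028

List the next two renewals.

December 5, 2028; January 2, 2029

These are Tuesdays at 28- or 35-day spacing (28, 35, 28, 35).
The pattern: 1st Tuesday of the month.
1st Tuesday of December 2028: December 5, 2028.
January 2029 — 1st Tuesday is January 2, 2029.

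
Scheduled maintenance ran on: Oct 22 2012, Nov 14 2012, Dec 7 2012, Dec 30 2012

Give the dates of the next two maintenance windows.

Jan 22 2013, Feb 14 2013

The spacing is 23, 23, 23 days — always 23 days.
Dec 30 2012 + 23 days = Jan 22 2013.
Jan 22 2013 + 23 days = Feb 14 2013.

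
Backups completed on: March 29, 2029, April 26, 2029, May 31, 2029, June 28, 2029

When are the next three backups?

These are Thursdays with 28, 35, 28-day gaps.
Each is the final Thursday of its month — March 29, 2029 is past the 28th, so '4th Thursday' doesn't fit.
Last Thursday of July 2029: July 26, 2029.
August 2029 ends with Thursday August 30, 2029.
September 2029 ends with Thursday September 27, 2029.

July 26, 2029; August 30, 2029; September 27, 2029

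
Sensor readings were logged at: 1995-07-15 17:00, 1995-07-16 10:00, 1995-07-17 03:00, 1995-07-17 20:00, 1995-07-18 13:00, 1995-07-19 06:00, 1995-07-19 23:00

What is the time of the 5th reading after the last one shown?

Gaps: 17, 17, 17, 17, 17, 17 hours — each event is 17 hours after the previous one.
1995-07-19 23:00 + 17 h = 1995-07-20 16:00.
1995-07-20 16:00 + 17 h = 1995-07-21 09:00.
1995-07-21 09:00 + 17 h = 1995-07-22 02:00.
1995-07-22 02:00 + 17 h = 1995-07-22 19:00.
1995-07-22 19:00 + 17 h = 1995-07-23 12:00.

1995-07-23 12:00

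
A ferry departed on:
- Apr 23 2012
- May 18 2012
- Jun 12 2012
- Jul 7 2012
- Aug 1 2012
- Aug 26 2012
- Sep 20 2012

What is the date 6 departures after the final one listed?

Every event comes 25 days after the last (25, 25, 25, 25, 25, 25).
Sep 20 2012 + 25 days = Oct 15 2012.
Oct 15 2012 + 25 days = Nov 9 2012.
Nov 9 2012 + 25 days = Dec 4 2012.
Dec 4 2012 + 25 days = Dec 29 2012.
Dec 29 2012 + 25 days = Jan 23 2013.
Jan 23 2013 + 25 days = Feb 17 2013.

Feb 17 2013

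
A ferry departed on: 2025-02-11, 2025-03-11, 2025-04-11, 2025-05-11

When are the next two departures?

2025-06-11, 2025-07-11

Each date is the 11th; the gaps (28, 31, 30) track the month lengths.
The rule is the 11th of each month.
June 2025: 2025-06-11.
Next: July 2025 → 2025-07-11.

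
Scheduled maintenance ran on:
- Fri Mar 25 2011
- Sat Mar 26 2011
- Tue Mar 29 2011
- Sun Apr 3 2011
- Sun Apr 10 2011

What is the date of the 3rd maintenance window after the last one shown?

Gaps: 1, 3, 5, 7 days — each gap is 2 larger than the previous one.
Next gap: 9 days. Sun Apr 10 2011 + 9 days = Tue Apr 19 2011.
Next gap: 11 days. Tue Apr 19 2011 + 11 days = Sat Apr 30 2011.
Next gap: 13 days. Sat Apr 30 2011 + 13 days = Fri May 13 2011.

Fri May 13 2011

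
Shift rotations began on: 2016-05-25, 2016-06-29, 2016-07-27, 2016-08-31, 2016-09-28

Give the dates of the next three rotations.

2016-10-26, 2016-11-30, 2016-12-28

Every date is a Wednesday; gaps 35, 28, 35, 28 days.
Each is the last Wednesday of its month (at least one falls on the 29th or later, ruling out '4th Wednesday').
October 2016 ends with Wednesday 2016-10-26.
Last Wednesday of November 2016: 2016-11-30.
Last Wednesday of December 2016: 2016-12-28.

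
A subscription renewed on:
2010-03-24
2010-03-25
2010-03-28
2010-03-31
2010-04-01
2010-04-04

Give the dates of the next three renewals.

2010-04-07, 2010-04-08, 2010-04-11

Gaps: 1, 3, 3, 1, 3 days — not constant, but cyclic with period 3.
The events fall on every Wednesday, Thursday and Sunday.
Next Wednesday: 2010-04-07.
Next Thursday: 2010-04-08.
The following Sunday is 2010-04-11.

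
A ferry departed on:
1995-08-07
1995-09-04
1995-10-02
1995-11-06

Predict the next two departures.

1995-12-04, 1996-01-01

All dates are Mondays, 28, 28, 35 days apart.
Specifically, the 1st Monday of each month.
1st Monday of December 1995: 1995-12-04.
1st Monday of January 1996: 1996-01-01.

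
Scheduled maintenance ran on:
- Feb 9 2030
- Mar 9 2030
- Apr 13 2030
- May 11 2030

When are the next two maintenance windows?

Jun 8 2030, Jul 13 2030

These are Saturdays at 28- or 35-day spacing (28, 35, 28).
The pattern: 2nd Saturday of the month.
2nd Saturday of June 2030: Jun 8 2030.
2nd Saturday of July 2030: Jul 13 2030.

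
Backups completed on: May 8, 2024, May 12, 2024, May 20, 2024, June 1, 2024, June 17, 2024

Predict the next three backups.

July 7, 2024; July 31, 2024; August 28, 2024

Gaps: 4, 8, 12, 16 days — each gap is 4 larger than the previous one.
Next gap: 20 days. June 17, 2024 + 20 days = July 7, 2024.
Next gap: 24 days. July 7, 2024 + 24 days = July 31, 2024.
Next gap: 28 days. July 31, 2024 + 28 days = August 28, 2024.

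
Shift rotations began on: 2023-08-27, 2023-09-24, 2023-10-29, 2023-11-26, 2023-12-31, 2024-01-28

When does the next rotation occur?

2024-02-25

These are Sundays with 28, 35, 28, 35, 28-day gaps.
Each is the final Sunday of its month — 2023-10-29 is past the 28th, so '4th Sunday' doesn't fit.
February 2024 ends with Sunday 2024-02-25.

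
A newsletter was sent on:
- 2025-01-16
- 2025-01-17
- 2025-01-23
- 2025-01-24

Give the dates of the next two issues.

Every event lands on a Thursday or Friday (gaps cycle 1, 6, 1).
So the schedule is: every Thursday and Friday.
Next Thursday: 2025-01-30.
Next Friday: 2025-01-31.

2025-01-30, 2025-01-31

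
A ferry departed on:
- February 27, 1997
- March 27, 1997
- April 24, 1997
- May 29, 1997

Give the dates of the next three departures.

June 26, 1997; July 31, 1997; August 28, 1997

These are Thursdays with 28, 28, 35-day gaps.
Each is the final Thursday of its month — May 29, 1997 is past the 28th, so '4th Thursday' doesn't fit.
June 1997 ends with Thursday June 26, 1997.
Last Thursday of July 1997: July 31, 1997.
August 1997 ends with Thursday August 28, 1997.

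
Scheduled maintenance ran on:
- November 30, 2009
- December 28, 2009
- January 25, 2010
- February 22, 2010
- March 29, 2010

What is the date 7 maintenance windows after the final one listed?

Every date is a Monday; gaps 28, 28, 28, 35 days.
Each is the last Monday of its month (at least one falls on the 29th or later, ruling out '4th Monday').
April 2010 ends with Monday April 26, 2010.
Last Monday of May 2010: May 31, 2010.
June 2010 ends with Monday June 28, 2010.
July 2010 ends with Monday July 26, 2010.
Last Monday of August 2010: August 30, 2010.
Last Monday of September 2010: September 27, 2010.
October 2010 ends with Monday October 25, 2010.

October 25, 2010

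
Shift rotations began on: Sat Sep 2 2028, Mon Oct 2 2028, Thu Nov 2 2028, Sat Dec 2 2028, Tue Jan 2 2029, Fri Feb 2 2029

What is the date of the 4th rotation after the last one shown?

Sat Jun 2 2029

Each date is the 2nd; the gaps (30, 31, 30, 31, 31) track the month lengths.
The rule is the 2nd of each month.
March 2029: Fri Mar 2 2029.
Next: April 2029 → Mon Apr 2 2029.
May 2029: Wed May 2 2029.
June 2029: Sat Jun 2 2029.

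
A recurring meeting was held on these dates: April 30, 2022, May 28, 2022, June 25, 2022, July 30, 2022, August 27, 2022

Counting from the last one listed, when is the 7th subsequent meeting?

March 25, 2023

All Saturdays; the gaps (28, 28, 35, 28) vary with month length.
This is the last Saturday of each month.
September 2022 ends with Saturday September 24, 2022.
October 2022 ends with Saturday October 29, 2022.
November 2022 ends with Saturday November 26, 2022.
Last Saturday of December 2022: December 31, 2022.
Last Saturday of January 2023: January 28, 2023.
February 2023 ends with Saturday February 25, 2023.
Last Saturday of March 2023: March 25, 2023.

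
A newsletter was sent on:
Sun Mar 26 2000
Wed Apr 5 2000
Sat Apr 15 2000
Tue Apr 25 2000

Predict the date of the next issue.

The spacing is 10, 10, 10 days — always 10 days.
Tue Apr 25 2000 + 10 days = Fri May 5 2000.

Fri May 5 2000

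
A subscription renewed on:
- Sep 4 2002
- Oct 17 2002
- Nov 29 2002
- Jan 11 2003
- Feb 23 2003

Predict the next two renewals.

Apr 7 2003, May 20 2003

The spacing is 43, 43, 43, 43 days — always 43 days.
Feb 23 2003 + 43 days = Apr 7 2003.
Apr 7 2003 + 43 days = May 20 2003.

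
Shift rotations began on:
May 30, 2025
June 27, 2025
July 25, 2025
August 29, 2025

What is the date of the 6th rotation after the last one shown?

These are Fridays with 28, 28, 35-day gaps.
Each is the final Friday of its month — May 30, 2025 is past the 28th, so '4th Friday' doesn't fit.
Last Friday of September 2025: September 26, 2025.
Last Friday of October 2025: October 31, 2025.
Last Friday of November 2025: November 28, 2025.
Last Friday of December 2025: December 26, 2025.
Last Friday of January 2026: January 30, 2026.
Last Friday of February 2026: February 27, 2026.

February 27, 2026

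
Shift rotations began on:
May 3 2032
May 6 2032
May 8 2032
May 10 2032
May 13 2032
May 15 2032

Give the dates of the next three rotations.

Every event lands on a Monday or Thursday or Saturday (gaps cycle 3, 2, 2, 3, 2).
So the schedule is: every Monday, Thursday and Saturday.
The following Monday is May 17 2032.
The following Thursday is May 20 2032.
The following Saturday is May 22 2032.

May 17 2032, May 20 2032, May 22 2032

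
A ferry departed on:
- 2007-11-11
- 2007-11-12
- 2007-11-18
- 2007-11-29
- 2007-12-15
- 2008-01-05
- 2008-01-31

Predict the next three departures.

2008-03-02, 2008-04-07, 2008-05-18

The spacing grows by 5 each time: 1, 6, 11, 16, 21, 26 days.
Next gap: 31 days. 2008-01-31 + 31 days = 2008-03-02.
Next gap: 36 days. 2008-03-02 + 36 days = 2008-04-07.
Next gap: 41 days. 2008-04-07 + 41 days = 2008-05-18.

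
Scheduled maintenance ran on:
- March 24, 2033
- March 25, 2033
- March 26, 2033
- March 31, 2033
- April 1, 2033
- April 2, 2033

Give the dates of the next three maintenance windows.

April 7, 2033; April 8, 2033; April 9, 2033

Every event lands on a Thursday or Friday or Saturday (gaps cycle 1, 1, 5, 1, 1).
So the schedule is: every Thursday, Friday and Saturday.
Next Thursday: April 7, 2033.
Next Friday: April 8, 2033.
The following Saturday is April 9, 2033.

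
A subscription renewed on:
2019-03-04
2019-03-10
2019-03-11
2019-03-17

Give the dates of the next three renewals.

Every event lands on a Monday or Sunday (gaps cycle 6, 1, 6).
So the schedule is: every Monday and Sunday.
The following Monday is 2019-03-18.
Next Sunday: 2019-03-24.
The following Monday is 2019-03-25.

2019-03-18, 2019-03-24, 2019-03-25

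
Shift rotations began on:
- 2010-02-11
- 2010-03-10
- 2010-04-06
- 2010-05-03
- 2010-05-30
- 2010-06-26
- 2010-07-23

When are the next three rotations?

2010-08-19, 2010-09-15, 2010-10-12

The spacing is 27, 27, 27, 27, 27, 27 days — always 27 days.
2010-07-23 + 27 days = 2010-08-19.
2010-08-19 + 27 days = 2010-09-15.
2010-09-15 + 27 days = 2010-10-12.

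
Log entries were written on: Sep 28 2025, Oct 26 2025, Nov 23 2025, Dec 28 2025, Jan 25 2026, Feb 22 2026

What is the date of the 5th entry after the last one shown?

Jul 26 2026

Gaps: 28, 28, 35, 28, 28 days — a mix of 28 and 35. Every date is a Sunday.
Each is the 4th Sunday of its month.
4th Sunday of March 2026: Mar 22 2026.
April 2026 — 4th Sunday is Apr 26 2026.
4th Sunday of May 2026: May 24 2026.
June 2026 — 4th Sunday is Jun 28 2026.
4th Sunday of July 2026: Jul 26 2026.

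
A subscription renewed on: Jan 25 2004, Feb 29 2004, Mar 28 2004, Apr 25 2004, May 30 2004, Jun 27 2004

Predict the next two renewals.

All Sundays; the gaps (35, 28, 28, 35, 28) vary with month length.
This is the last Sunday of each month.
Last Sunday of July 2004: Jul 25 2004.
Last Sunday of August 2004: Aug 29 2004.

Jul 25 2004, Aug 29 2004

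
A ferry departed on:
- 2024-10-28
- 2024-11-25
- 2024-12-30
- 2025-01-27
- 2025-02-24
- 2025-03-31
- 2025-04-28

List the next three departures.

2025-05-26, 2025-06-30, 2025-07-28

All Mondays; the gaps (28, 35, 28, 28, 35, 28) vary with month length.
This is the last Monday of each month.
Last Monday of May 2025: 2025-05-26.
June 2025 ends with Monday 2025-06-30.
July 2025 ends with Monday 2025-07-28.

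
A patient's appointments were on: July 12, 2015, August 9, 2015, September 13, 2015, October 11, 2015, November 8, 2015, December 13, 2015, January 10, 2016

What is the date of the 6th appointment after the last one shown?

All dates are Sundays, 28, 35, 28, 28, 35, 28 days apart.
Specifically, the 2nd Sunday of each month.
February 2016 — 2nd Sunday is February 14, 2016.
2nd Sunday of March 2016: March 13, 2016.
2nd Sunday of April 2016: April 10, 2016.
May 2016 — 2nd Sunday is May 8, 2016.
2nd Sunday of June 2016: June 12, 2016.
July 2016 — 2nd Sunday is July 10, 2016.

July 10, 2016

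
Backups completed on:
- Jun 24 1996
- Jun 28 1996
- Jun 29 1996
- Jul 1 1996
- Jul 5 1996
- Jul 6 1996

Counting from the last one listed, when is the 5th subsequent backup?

Jul 19 1996

Every event lands on a Monday or Friday or Saturday (gaps cycle 4, 1, 2, 4, 1).
So the schedule is: every Monday, Friday and Saturday.
Next Monday: Jul 8 1996.
Next Friday: Jul 12 1996.
Next Saturday: Jul 13 1996.
Next Monday: Jul 15 1996.
The following Friday is Jul 19 1996.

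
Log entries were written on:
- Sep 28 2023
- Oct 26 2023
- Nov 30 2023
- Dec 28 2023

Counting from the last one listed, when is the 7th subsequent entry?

All Thursdays; the gaps (28, 35, 28) vary with month length.
This is the last Thursday of each month.
Last Thursday of January 2024: Jan 25 2024.
Last Thursday of February 2024: Feb 29 2024.
Last Thursday of March 2024: Mar 28 2024.
April 2024 ends with Thursday Apr 25 2024.
May 2024 ends with Thursday May 30 2024.
June 2024 ends with Thursday Jun 27 2024.
July 2024 ends with Thursday Jul 25 2024.

Jul 25 2024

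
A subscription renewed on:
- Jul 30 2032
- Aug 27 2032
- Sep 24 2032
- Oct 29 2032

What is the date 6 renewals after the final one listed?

All Fridays; the gaps (28, 28, 35) vary with month length.
This is the last Friday of each month.
November 2032 ends with Friday Nov 26 2032.
December 2032 ends with Friday Dec 31 2032.
Last Friday of January 2033: Jan 28 2033.
Last Friday of February 2033: Feb 25 2033.
Last Friday of March 2033: Mar 25 2033.
April 2033 ends with Friday Apr 29 2033.

Apr 29 2033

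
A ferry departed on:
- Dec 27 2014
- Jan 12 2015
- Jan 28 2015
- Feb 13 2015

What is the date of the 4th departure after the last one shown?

Every event comes 16 days after the last (16, 16, 16).
Feb 13 2015 + 16 days = Mar 1 2015.
Mar 1 2015 + 16 days = Mar 17 2015.
Mar 17 2015 + 16 days = Apr 2 2015.
Apr 2 2015 + 16 days = Apr 18 2015.

Apr 18 2015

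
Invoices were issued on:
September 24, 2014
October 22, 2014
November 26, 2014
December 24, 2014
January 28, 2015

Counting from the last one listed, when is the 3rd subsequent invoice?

All dates are Wednesdays, 28, 35, 28, 35 days apart.
Specifically, the 4th Wednesday of each month.
4th Wednesday of February 2015: February 25, 2015.
March 2015 — 4th Wednesday is March 25, 2015.
4th Wednesday of April 2015: April 22, 2015.

April 22, 2015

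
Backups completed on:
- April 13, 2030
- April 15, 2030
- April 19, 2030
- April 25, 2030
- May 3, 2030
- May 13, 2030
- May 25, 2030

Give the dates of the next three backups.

June 8, 2030; June 24, 2030; July 12, 2030

The spacing grows by 2 each time: 2, 4, 6, 8, 10, 12 days.
Next gap: 14 days. May 25, 2030 + 14 days = June 8, 2030.
Next gap: 16 days. June 8, 2030 + 16 days = June 24, 2030.
Next gap: 18 days. June 24, 2030 + 18 days = July 12, 2030.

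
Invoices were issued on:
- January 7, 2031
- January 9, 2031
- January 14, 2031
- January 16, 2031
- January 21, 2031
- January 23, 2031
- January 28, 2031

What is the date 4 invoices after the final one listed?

The gap pattern 2, 5, 2, 5, 2, 5 repeats every 2 events.
These are the Tuesdays and Thursdays of each week.
Next Thursday: January 30, 2031.
Next Tuesday: February 4, 2031.
The following Thursday is February 6, 2031.
Next Tuesday: February 11, 2031.

February 11, 2031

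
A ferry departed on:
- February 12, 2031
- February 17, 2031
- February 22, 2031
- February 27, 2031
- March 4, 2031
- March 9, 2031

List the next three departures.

Every event comes 5 days after the last (5, 5, 5, 5, 5).
March 9, 2031 + 5 days = March 14, 2031.
March 14, 2031 + 5 days = March 19, 2031.
March 19, 2031 + 5 days = March 24, 2031.

March 14, 2031; March 19, 2031; March 24, 2031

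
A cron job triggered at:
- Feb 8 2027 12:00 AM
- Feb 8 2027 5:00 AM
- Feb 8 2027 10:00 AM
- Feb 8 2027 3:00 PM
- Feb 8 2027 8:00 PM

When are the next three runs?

Feb 9 2027 1:00 AM, Feb 9 2027 6:00 AM, Feb 9 2027 11:00 AM

Gaps: 5, 5, 5, 5 hours — each event is 5 hours after the previous one.
Feb 8 2027 8:00 PM + 5 h = Feb 9 2027 1:00 AM.
Feb 9 2027 1:00 AM + 5 h = Feb 9 2027 6:00 AM.
Feb 9 2027 6:00 AM + 5 h = Feb 9 2027 11:00 AM.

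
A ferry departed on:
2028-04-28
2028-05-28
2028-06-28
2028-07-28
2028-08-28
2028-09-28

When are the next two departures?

2028-10-28, 2028-11-28

The day-of-month is always 28 (30, 31, 30, 31, 31 days between events).
So this recurs on the 28th of each month.
October 2028: 2028-10-28.
November 2028: 2028-11-28.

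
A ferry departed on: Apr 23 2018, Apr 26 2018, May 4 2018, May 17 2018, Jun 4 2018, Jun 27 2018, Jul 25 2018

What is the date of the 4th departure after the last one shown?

The spacing grows by 5 each time: 3, 8, 13, 18, 23, 28 days.
Next gap: 33 days. Jul 25 2018 + 33 days = Aug 27 2018.
Next gap: 38 days. Aug 27 2018 + 38 days = Oct 4 2018.
Next gap: 43 days. Oct 4 2018 + 43 days = Nov 16 2018.
Next gap: 48 days. Nov 16 2018 + 48 days = Jan 3 2019.

Jan 3 2019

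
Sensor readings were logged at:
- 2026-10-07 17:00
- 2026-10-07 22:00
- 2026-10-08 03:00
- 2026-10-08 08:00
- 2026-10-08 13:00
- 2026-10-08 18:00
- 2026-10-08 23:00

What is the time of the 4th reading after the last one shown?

2026-10-09 19:00

The interval is a steady 5 hours (5, 5, 5, 5, 5, 5).
2026-10-08 23:00 + 5 h = 2026-10-09 04:00.
2026-10-09 04:00 + 5 h = 2026-10-09 09:00.
2026-10-09 09:00 + 5 h = 2026-10-09 14:00.
2026-10-09 14:00 + 5 h = 2026-10-09 19:00.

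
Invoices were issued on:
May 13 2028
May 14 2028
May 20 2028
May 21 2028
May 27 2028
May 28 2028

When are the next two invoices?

Jun 3 2028, Jun 4 2028

Gaps: 1, 6, 1, 6, 1 days — not constant, but cyclic with period 2.
The events fall on every Saturday and Sunday.
The following Saturday is Jun 3 2028.
Next Sunday: Jun 4 2028.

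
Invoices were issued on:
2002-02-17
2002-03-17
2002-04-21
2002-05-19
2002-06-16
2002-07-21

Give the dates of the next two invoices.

2002-08-18, 2002-09-15

These are Sundays at 28- or 35-day spacing (28, 35, 28, 28, 35).
The pattern: 3rd Sunday of the month.
3rd Sunday of August 2002: 2002-08-18.
September 2002 — 3rd Sunday is 2002-09-15.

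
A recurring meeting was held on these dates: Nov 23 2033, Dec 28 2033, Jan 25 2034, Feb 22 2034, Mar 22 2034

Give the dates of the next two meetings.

All dates are Wednesdays, 35, 28, 28, 28 days apart.
Specifically, the 4th Wednesday of each month.
4th Wednesday of April 2034: Apr 26 2034.
4th Wednesday of May 2034: May 24 2034.

Apr 26 2034, May 24 2034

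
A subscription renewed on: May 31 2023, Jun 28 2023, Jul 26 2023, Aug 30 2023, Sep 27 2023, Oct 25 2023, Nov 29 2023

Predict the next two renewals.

All Wednesdays; the gaps (28, 28, 35, 28, 28, 35) vary with month length.
This is the last Wednesday of each month.
Last Wednesday of December 2023: Dec 27 2023.
Last Wednesday of January 2024: Jan 31 2024.

Dec 27 2023, Jan 31 2024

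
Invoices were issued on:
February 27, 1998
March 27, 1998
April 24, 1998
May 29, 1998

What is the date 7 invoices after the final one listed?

December 25, 1998

These are Fridays with 28, 28, 35-day gaps.
Each is the final Friday of its month — May 29, 1998 is past the 28th, so '4th Friday' doesn't fit.
Last Friday of June 1998: June 26, 1998.
July 1998 ends with Friday July 31, 1998.
Last Friday of August 1998: August 28, 1998.
Last Friday of September 1998: September 25, 1998.
October 1998 ends with Friday October 30, 1998.
November 1998 ends with Friday November 27, 1998.
December 1998 ends with Friday December 25, 1998.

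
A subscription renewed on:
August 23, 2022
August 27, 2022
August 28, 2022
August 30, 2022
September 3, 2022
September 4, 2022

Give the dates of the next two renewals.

September 6, 2022; September 10, 2022

The gap pattern 4, 1, 2, 4, 1 repeats every 3 events.
These are the Tuesdays, Saturdays and Sundays of each week.
Next Tuesday: September 6, 2022.
The following Saturday is September 10, 2022.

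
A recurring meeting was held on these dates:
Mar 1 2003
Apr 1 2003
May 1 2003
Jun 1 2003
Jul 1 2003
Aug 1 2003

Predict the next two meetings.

Sep 1 2003, Oct 1 2003

Each date is the 1st; the gaps (31, 30, 31, 30, 31) track the month lengths.
The rule is the 1st of each month.
September 2003: Sep 1 2003.
Next: October 2003 → Oct 1 2003.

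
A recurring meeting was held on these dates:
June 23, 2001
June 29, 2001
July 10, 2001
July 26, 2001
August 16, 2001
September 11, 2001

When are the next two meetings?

The spacing grows by 5 each time: 6, 11, 16, 21, 26 days.
Next gap: 31 days. September 11, 2001 + 31 days = October 12, 2001.
Next gap: 36 days. October 12, 2001 + 36 days = November 17, 2001.

October 12, 2001; November 17, 2001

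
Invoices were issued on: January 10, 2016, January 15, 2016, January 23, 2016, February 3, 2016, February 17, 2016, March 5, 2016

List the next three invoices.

March 25, 2016; April 17, 2016; May 13, 2016

Gaps: 5, 8, 11, 14, 17 days — each gap is 3 larger than the previous one.
Next gap: 20 days. March 5, 2016 + 20 days = March 25, 2016.
Next gap: 23 days. March 25, 2016 + 23 days = April 17, 2016.
Next gap: 26 days. April 17, 2016 + 26 days = May 13, 2016.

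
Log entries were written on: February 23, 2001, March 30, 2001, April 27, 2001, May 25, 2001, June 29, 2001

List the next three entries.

All Fridays; the gaps (35, 28, 28, 35) vary with month length.
This is the last Friday of each month.
July 2001 ends with Friday July 27, 2001.
Last Friday of August 2001: August 31, 2001.
September 2001 ends with Friday September 28, 2001.

July 27, 2001; August 31, 2001; September 28, 2001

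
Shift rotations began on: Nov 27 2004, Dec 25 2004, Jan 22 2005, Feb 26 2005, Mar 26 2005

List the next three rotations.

All dates are Saturdays, 28, 28, 35, 28 days apart.
Specifically, the 4th Saturday of each month.
4th Saturday of April 2005: Apr 23 2005.
4th Saturday of May 2005: May 28 2005.
June 2005 — 4th Saturday is Jun 25 2005.

Apr 23 2005, May 28 2005, Jun 25 2005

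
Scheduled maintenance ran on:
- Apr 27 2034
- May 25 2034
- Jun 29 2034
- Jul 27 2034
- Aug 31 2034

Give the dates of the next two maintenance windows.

Sep 28 2034, Oct 26 2034

These are Thursdays with 28, 35, 28, 35-day gaps.
Each is the final Thursday of its month — Jun 29 2034 is past the 28th, so '4th Thursday' doesn't fit.
Last Thursday of September 2034: Sep 28 2034.
October 2034 ends with Thursday Oct 26 2034.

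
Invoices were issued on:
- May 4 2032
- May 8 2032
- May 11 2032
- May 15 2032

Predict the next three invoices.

Gaps: 4, 3, 4 days — not constant, but cyclic with period 2.
The events fall on every Tuesday and Saturday.
Next Tuesday: May 18 2032.
Next Saturday: May 22 2032.
Next Tuesday: May 25 2032.

May 18 2032, May 22 2032, May 25 2032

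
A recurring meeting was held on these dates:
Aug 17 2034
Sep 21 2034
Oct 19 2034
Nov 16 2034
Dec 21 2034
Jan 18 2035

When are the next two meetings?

Feb 15 2035, Mar 15 2035

All dates are Thursdays, 35, 28, 28, 35, 28 days apart.
Specifically, the 3rd Thursday of each month.
3rd Thursday of February 2035: Feb 15 2035.
3rd Thursday of March 2035: Mar 15 2035.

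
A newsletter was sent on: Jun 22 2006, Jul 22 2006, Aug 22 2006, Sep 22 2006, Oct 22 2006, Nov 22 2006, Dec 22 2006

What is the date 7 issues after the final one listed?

Each date is the 22nd; the gaps (30, 31, 31, 30, 31, 30) track the month lengths.
The rule is the 22nd of each month.
Next: January 2007 → Jan 22 2007.
Next: February 2007 → Feb 22 2007.
Next: March 2007 → Mar 22 2007.
Next: April 2007 → Apr 22 2007.
Next: May 2007 → May 22 2007.
June 2007: Jun 22 2007.
July 2007: Jul 22 2007.

Jul 22 2007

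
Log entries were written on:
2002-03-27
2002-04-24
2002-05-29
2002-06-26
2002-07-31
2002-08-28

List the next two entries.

2002-09-25, 2002-10-30

Every date is a Wednesday; gaps 28, 35, 28, 35, 28 days.
Each is the last Wednesday of its month (at least one falls on the 29th or later, ruling out '4th Wednesday').
Last Wednesday of September 2002: 2002-09-25.
October 2002 ends with Wednesday 2002-10-30.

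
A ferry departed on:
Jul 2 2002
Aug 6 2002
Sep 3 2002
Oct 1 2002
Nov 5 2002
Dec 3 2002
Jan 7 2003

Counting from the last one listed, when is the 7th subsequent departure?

Gaps: 35, 28, 28, 35, 28, 35 days — a mix of 28 and 35. Every date is a Tuesday.
Each is the 1st Tuesday of its month.
1st Tuesday of February 2003: Feb 4 2003.
March 2003 — 1st Tuesday is Mar 4 2003.
1st Tuesday of April 2003: Apr 1 2003.
May 2003 — 1st Tuesday is May 6 2003.
June 2003 — 1st Tuesday is Jun 3 2003.
1st Tuesday of July 2003: Jul 1 2003.
August 2003 — 1st Tuesday is Aug 5 2003.

Aug 5 2003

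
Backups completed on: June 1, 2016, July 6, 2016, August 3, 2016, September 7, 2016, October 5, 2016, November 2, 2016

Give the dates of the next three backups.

December 7, 2016; January 4, 2017; February 1, 2017

These are Wednesdays at 28- or 35-day spacing (35, 28, 35, 28, 28).
The pattern: 1st Wednesday of the month.
December 2016 — 1st Wednesday is December 7, 2016.
January 2017 — 1st Wednesday is January 4, 2017.
1st Wednesday of February 2017: February 1, 2017.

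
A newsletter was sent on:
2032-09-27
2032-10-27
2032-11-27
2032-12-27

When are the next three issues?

2033-01-27, 2033-02-27, 2033-03-27

The day-of-month is always 27 (30, 31, 30 days between events).
So this recurs on the 27th of each month.
Next: January 2033 → 2033-01-27.
February 2033: 2033-02-27.
Next: March 2033 → 2033-03-27.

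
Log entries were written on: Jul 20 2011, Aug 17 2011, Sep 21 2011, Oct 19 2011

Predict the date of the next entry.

These are Wednesdays at 28- or 35-day spacing (28, 35, 28).
The pattern: 3rd Wednesday of the month.
3rd Wednesday of November 2011: Nov 16 2011.

Nov 16 2011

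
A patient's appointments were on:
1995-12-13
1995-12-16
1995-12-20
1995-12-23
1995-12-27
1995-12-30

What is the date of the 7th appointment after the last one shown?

Every event lands on a Wednesday or Saturday (gaps cycle 3, 4, 3, 4, 3).
So the schedule is: every Wednesday and Saturday.
Next Wednesday: 1996-01-03.
Next Saturday: 1996-01-06.
Next Wednesday: 1996-01-10.
Next Saturday: 1996-01-13.
The following Wednesday is 1996-01-17.
The following Saturday is 1996-01-20.
The following Wednesday is 1996-01-24.

1996-01-24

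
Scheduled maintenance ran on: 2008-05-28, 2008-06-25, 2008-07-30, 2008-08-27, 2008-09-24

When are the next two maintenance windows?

Every date is a Wednesday; gaps 28, 35, 28, 28 days.
Each is the last Wednesday of its month (at least one falls on the 29th or later, ruling out '4th Wednesday').
October 2008 ends with Wednesday 2008-10-29.
November 2008 ends with Wednesday 2008-11-26.

2008-10-29, 2008-11-26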